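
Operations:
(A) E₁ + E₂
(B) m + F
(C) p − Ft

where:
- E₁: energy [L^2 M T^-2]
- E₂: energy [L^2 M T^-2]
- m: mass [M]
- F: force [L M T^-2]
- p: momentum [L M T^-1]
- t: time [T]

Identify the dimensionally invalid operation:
(B) m + F

(A) E₁ + E₂: E₁ [L^2 M T^-2] and E₂ [L^2 M T^-2] — same dimensions ✓
(B) m + F: m [M] and F [L M T^-2] — different dimensions cannot be added/subtracted ✗
(C) p − Ft: p [L M T^-1] and Ft [L M T^-1] — same dimensions ✓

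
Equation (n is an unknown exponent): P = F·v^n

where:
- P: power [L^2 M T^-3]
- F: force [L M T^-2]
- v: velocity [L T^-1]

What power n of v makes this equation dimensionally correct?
n = 1

P has dimensions [L^2 M T^-3]; v has dimensions [L T^-1].
The rest of the RHS has dimensions [L M T^-2], so v^n must supply [L T^-1].
With n = 1: F·v^1 has dimensions [L^2 M T^-3], matching the LHS ✓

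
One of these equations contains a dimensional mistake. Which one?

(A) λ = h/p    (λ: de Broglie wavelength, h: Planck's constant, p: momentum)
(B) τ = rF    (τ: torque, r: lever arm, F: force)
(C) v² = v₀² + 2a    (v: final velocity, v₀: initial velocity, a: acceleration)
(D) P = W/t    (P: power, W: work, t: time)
(C) v² = v₀² + 2a

The equation (C) v² = v₀² + 2a is dimensionally incorrect.

LHS (v²): [L^2 T^-2]
RHS terms:
  - v₀²: [L^2 T^-2] ✓
  - 2a: [L T^-2] ✗ (does not match LHS)

The dimensions do not match. The other three equations balance.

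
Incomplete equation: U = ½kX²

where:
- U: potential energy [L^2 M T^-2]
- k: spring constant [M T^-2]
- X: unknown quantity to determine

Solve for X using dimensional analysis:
X = x (displacement), dimensions [L]

U has dimensions [L^2 M T^-2]; the rest of the RHS (½k) has dimensions [M T^-2].
So X² must have dimensions [L^2], i.e. X has dimensions [L] — X = x (displacement).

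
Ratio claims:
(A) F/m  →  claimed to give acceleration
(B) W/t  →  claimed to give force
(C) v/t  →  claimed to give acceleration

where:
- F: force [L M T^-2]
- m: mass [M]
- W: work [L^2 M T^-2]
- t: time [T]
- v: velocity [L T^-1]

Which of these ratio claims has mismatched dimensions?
(B) W/t does not give force

(A) F/m: [L T^-2] = acceleration [L T^-2] ✓
(B) W/t: [L^2 M T^-3] ≠ force [L M T^-2] ✗
(C) v/t: [L T^-2] = acceleration [L T^-2] ✓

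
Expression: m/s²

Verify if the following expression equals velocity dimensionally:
No

The expression m/s² has dimensions [L T^-2], but velocity has dimensions [L T^-1].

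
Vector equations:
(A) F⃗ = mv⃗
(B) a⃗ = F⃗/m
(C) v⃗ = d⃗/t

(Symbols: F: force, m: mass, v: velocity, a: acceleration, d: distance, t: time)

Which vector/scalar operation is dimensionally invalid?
(A) F⃗ = mv⃗

(A) F⃗ = mv⃗: LHS [L M T^-2], RHS [L M T^-1] ✗ — mass times velocity is momentum, not force; should be ma⃗
(B) a⃗ = F⃗/m: LHS [L T^-2], RHS [L T^-2] ✓ — force (vector) divided by mass (scalar)
(C) v⃗ = d⃗/t: LHS [L T^-1], RHS [L T^-1] ✓ — displacement (vector) divided by time (scalar)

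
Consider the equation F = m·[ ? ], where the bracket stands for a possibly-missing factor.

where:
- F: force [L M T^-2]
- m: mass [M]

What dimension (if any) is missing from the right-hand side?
[L T^-2] — acceleration (e.g. a)

F has dimensions [L M T^-2]; m has dimensions [M].
The bracketed factor must supply [L M T^-2] / [M] = [L T^-2].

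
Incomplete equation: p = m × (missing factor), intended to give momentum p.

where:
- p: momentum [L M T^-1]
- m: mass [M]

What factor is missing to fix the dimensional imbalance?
v (velocity), dimensions [L T^-1]

p has dimensions [L M T^-1] and m has dimensions [M].
The missing factor must have dimensions [L M T^-1] / [M] = [L T^-1], i.e. velocity (v).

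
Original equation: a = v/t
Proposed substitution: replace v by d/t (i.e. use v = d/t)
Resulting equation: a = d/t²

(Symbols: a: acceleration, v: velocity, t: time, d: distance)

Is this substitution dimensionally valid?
Yes

[v] = [L T^-1] and [d/t] = [L T^-1]. These match, so the substitution replaces a quantity by one of the same dimensions and the result a = d/t² has LHS [L T^-2] vs RHS [L T^-2] — still consistent.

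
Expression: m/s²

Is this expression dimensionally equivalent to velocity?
No

The expression m/s² has dimensions [L T^-2], but velocity has dimensions [L T^-1].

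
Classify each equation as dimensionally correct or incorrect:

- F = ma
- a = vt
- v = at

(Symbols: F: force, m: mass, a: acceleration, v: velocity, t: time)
Dimensionally correct: F = ma, v = at
Dimensionally incorrect: a = vt
Ordered (correct first, then incorrect): F = ma, v = at, a = vt

- F = ma: LHS [L M T^-2], RHS [L M T^-2] → correct ✓
- a = vt: LHS [L T^-2], RHS [L] → incorrect ✗
- v = at: LHS [L T^-1], RHS [L T^-1] → correct ✓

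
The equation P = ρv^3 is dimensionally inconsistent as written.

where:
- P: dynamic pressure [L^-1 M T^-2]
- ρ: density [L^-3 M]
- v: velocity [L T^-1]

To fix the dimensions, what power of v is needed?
The exponent of v should be 2: P = ρv^2

The LHS P has dimensions [L^-1 M T^-2]; v has dimensions [L T^-1].
As written, the RHS ρv^3 (exponent 3 on v) has dimensions [M T^-3], which does not match.
With exponent 2, the RHS ρv^2 has dimensions [L^-1 M T^-2], matching the LHS.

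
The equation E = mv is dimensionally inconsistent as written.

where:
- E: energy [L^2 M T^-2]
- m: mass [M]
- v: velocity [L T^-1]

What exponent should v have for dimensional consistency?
The exponent of v should be 2: E = mv^2

The LHS E has dimensions [L^2 M T^-2]; v has dimensions [L T^-1].
As written, the RHS mv (exponent 1 on v) has dimensions [L M T^-1], which does not match.
With exponent 2, the RHS mv^2 has dimensions [L^2 M T^-2], matching the LHS.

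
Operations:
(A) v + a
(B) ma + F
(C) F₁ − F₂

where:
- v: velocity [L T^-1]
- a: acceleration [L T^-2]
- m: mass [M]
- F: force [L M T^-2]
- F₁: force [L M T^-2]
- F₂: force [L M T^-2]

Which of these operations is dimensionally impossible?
(A) v + a

(A) v + a: v [L T^-1] and a [L T^-2] — different dimensions cannot be added/subtracted ✗
(B) ma + F: ma [L M T^-2] and F [L M T^-2] — same dimensions ✓
(C) F₁ − F₂: F₁ [L M T^-2] and F₂ [L M T^-2] — same dimensions ✓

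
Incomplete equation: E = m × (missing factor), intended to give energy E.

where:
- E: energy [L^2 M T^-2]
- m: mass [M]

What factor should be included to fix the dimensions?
v² (velocity squared), dimensions [L^2 T^-2]

E has dimensions [L^2 M T^-2] and m has dimensions [M].
The missing factor must have dimensions [L^2 M T^-2] / [M] = [L^2 T^-2], i.e. velocity squared (v²).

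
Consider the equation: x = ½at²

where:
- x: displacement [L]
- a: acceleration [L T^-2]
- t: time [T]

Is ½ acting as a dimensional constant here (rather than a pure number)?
No

x has dimensions [L] and at² already has dimensions [L], so the equation balances without ½ contributing any dimensions. ½ is a pure (dimensionless) number; changing or removing it would not affect dimensional consistency.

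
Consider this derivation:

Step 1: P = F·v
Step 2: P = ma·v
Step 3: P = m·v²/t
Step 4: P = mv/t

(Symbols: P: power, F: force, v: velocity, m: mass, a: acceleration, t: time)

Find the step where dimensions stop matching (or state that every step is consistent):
Step 4

Step 1: P = F·v → LHS [L^2 M T^-3], RHS [L^2 M T^-3] ✓
Step 2: P = ma·v → LHS [L^2 M T^-3], RHS [L^2 M T^-3] ✓
Step 3: P = m·v²/t → LHS [L^2 M T^-3], RHS [L^2 M T^-3] ✓
Step 4: P = mv/t → LHS [L^2 M T^-3], RHS [L M T^-2] ✗

The first dimensional inconsistency appears in step 4: P = mv/t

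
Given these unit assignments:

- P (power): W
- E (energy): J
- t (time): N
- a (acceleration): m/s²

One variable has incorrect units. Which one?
t

The variable t (time) should have units s, not N.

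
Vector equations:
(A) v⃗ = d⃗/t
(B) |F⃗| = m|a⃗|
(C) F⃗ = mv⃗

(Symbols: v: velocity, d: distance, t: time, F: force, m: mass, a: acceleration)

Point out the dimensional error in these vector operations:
(C) F⃗ = mv⃗

(A) v⃗ = d⃗/t: LHS [L T^-1], RHS [L T^-1] ✓ — displacement (vector) divided by time (scalar)
(B) |F⃗| = m|a⃗|: LHS [L M T^-2], RHS [L M T^-2] ✓ — magnitudes of vectors are scalars
(C) F⃗ = mv⃗: LHS [L M T^-2], RHS [L M T^-1] ✗ — mass times velocity is momentum, not force; should be ma⃗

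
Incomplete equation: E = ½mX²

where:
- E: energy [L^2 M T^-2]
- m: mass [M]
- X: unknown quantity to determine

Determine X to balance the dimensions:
X = v (velocity), dimensions [L T^-1]

E has dimensions [L^2 M T^-2]; the rest of the RHS (½m) has dimensions [M].
So X² must have dimensions [L^2 T^-2], i.e. X has dimensions [L T^-1] — X = v (velocity).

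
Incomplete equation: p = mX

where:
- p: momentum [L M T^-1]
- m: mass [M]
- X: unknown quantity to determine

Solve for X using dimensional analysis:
X = v (velocity), dimensions [L T^-1]

p has dimensions [L M T^-1]; the rest of the RHS (m) has dimensions [M].
So X must have dimensions [L T^-1] — X = v (velocity).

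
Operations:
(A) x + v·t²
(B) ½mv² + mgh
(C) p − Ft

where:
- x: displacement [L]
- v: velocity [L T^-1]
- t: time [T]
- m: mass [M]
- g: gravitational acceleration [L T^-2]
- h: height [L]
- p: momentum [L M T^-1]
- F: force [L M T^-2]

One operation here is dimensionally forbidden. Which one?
(A) x + v·t²

(A) x + v·t²: x [L] and v·t² [L T] — different dimensions cannot be added/subtracted ✗
(B) ½mv² + mgh: ½mv² [L^2 M T^-2] and mgh [L^2 M T^-2] — same dimensions ✓
(C) p − Ft: p [L M T^-1] and Ft [L M T^-1] — same dimensions ✓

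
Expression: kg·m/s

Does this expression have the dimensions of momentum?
Yes

The expression kg·m/s has dimensions [L M T^-1], which is exactly momentum [L M T^-1].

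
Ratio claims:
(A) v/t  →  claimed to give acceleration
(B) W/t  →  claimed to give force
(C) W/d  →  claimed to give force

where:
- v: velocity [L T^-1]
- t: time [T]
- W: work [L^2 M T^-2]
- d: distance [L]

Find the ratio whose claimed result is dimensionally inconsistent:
(B) W/t does not give force

(A) v/t: [L T^-2] = acceleration [L T^-2] ✓
(B) W/t: [L^2 M T^-3] ≠ force [L M T^-2] ✗
(C) W/d: [L M T^-2] = force [L M T^-2] ✓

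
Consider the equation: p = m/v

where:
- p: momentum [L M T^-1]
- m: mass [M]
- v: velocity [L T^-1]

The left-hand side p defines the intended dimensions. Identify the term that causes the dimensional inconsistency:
The right-hand side term m/v

p has dimensions [L M T^-1], but m/v has dimensions [L^-1 M T], so the term m/v is dimensionally wrong for p.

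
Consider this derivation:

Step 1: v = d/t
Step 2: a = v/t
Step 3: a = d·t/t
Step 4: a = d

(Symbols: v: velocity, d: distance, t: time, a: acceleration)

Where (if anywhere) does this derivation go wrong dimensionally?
Step 3

Step 1: v = d/t → LHS [L T^-1], RHS [L T^-1] ✓
Step 2: a = v/t → LHS [L T^-2], RHS [L T^-2] ✓
Step 3: a = d·t/t → LHS [L T^-2], RHS [L] ✗

The first dimensional inconsistency appears in step 3: a = d·t/t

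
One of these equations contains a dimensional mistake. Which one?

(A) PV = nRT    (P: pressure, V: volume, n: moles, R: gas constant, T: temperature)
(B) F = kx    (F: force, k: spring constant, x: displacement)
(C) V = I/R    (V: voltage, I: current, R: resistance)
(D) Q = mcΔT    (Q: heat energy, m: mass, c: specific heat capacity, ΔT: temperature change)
(C) V = I/R

The equation (C) V = I/R is dimensionally incorrect.

LHS (V): [I^-1 L^2 M T^-3]
RHS (I/R): [I^3 L^-2 M^-1 T^3] ✗

The dimensions do not match. The other three equations balance.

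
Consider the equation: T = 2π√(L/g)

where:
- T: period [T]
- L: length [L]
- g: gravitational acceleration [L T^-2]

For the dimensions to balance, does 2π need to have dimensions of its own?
No

T has dimensions [T] and √(L/g) already has dimensions [T], so the equation balances without 2π contributing any dimensions. 2π is a pure (dimensionless) number; changing or removing it would not affect dimensional consistency.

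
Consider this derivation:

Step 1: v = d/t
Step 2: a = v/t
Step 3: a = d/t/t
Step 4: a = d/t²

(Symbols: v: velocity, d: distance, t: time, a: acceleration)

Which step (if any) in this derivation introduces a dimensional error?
No step introduces an error — all steps are dimensionally consistent.

Step 1: v = d/t → LHS [L T^-1], RHS [L T^-1] ✓
Step 2: a = v/t → LHS [L T^-2], RHS [L T^-2] ✓
Step 3: a = d/t/t → LHS [L T^-2], RHS [L T^-2] ✓
Step 4: a = d/t² → LHS [L T^-2], RHS [L T^-2] ✓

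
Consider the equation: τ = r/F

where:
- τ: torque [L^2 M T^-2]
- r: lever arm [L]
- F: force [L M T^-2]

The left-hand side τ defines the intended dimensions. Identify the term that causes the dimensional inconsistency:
The right-hand side term r/F

τ has dimensions [L^2 M T^-2], but r/F has dimensions [M^-1 T^2], so the term r/F is dimensionally wrong for τ.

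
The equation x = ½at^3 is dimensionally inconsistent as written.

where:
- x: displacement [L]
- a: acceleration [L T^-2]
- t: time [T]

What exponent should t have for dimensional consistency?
The exponent of t should be 2: x = ½at^2

The LHS x has dimensions [L]; t has dimensions [T].
As written, the RHS ½at^3 (exponent 3 on t) has dimensions [L T], which does not match.
With exponent 2, the RHS ½at^2 has dimensions [L], matching the LHS.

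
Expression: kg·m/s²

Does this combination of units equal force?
Yes

The expression kg·m/s² has dimensions [L M T^-2], which is exactly force [L M T^-2].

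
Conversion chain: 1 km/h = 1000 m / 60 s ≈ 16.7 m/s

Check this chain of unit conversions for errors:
The chain is incorrect (it contains an error).

Incorrect: 1 h = 3600 s, not 60 s (1 km/h ≈ 0.278 m/s)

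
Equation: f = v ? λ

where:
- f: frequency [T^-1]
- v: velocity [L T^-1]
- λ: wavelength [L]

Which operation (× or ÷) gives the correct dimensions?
division (÷): f = v ÷ λ

f [T^-1]; v [L T^-1]; λ [L].
v × λ → [L^2 T^-1] ✗
v ÷ λ → [T^-1] ✓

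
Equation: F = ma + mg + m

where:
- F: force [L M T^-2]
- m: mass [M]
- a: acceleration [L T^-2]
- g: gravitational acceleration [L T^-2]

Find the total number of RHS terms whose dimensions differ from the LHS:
1

LHS F: [L M T^-2]
- ma: [L M T^-2] ✓
- mg: [L M T^-2] ✓
- m: [M] ✗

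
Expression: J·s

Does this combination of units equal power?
No

The expression J·s has dimensions [L^2 M T^-1], but power has dimensions [L^2 M T^-3].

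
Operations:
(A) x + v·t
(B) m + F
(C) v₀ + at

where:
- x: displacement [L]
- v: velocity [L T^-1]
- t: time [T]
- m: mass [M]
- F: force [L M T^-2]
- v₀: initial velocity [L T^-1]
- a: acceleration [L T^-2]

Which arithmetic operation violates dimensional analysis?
(B) m + F

(A) x + v·t: x [L] and v·t [L] — same dimensions ✓
(B) m + F: m [M] and F [L M T^-2] — different dimensions cannot be added/subtracted ✗
(C) v₀ + at: v₀ [L T^-1] and at [L T^-1] — same dimensions ✓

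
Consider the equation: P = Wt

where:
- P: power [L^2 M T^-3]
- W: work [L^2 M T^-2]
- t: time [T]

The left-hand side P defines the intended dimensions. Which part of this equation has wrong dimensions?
The right-hand side term Wt

P has dimensions [L^2 M T^-3], but Wt has dimensions [L^2 M T^-1], so the term Wt is dimensionally wrong for P.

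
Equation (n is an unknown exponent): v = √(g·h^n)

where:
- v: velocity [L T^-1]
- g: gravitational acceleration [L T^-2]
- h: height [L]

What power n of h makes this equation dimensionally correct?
n = 1

v has dimensions [L T^-1]; h has dimensions [L].
With n = 1: √(g·h^1) has dimensions [L T^-1], matching the LHS ✓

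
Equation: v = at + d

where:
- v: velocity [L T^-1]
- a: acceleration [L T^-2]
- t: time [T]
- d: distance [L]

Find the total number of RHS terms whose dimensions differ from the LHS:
1

LHS v: [L T^-1]
- at: [L T^-1] ✓
- d: [L] ✗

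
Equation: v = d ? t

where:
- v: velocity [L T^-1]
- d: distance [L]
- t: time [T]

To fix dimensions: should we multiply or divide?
division (÷): v = d ÷ t

v [L T^-1]; d [L]; t [T].
d × t → [L T] ✗
d ÷ t → [L T^-1] ✓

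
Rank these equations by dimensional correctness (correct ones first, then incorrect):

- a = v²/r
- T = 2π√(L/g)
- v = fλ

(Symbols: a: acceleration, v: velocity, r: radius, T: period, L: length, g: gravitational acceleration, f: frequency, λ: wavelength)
Dimensionally correct: a = v²/r, T = 2π√(L/g), v = fλ
Dimensionally incorrect: none
Ordered (correct first, then incorrect): a = v²/r, T = 2π√(L/g), v = fλ

- a = v²/r: LHS [L T^-2], RHS [L T^-2] → correct ✓
- T = 2π√(L/g): LHS [T], RHS [T] → correct ✓
- v = fλ: LHS [L T^-1], RHS [L T^-1] → correct ✓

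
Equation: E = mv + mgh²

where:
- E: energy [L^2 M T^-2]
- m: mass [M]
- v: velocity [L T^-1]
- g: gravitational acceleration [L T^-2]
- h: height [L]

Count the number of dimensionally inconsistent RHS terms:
2

LHS E: [L^2 M T^-2]
- mv: [L M T^-1] ✗
- mgh²: [L^3 M T^-2] ✗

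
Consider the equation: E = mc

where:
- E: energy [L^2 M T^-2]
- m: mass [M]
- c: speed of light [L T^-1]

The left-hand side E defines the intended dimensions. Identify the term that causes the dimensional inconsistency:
The right-hand side term mc

E has dimensions [L^2 M T^-2], but mc has dimensions [L M T^-1], so the term mc is dimensionally wrong for E.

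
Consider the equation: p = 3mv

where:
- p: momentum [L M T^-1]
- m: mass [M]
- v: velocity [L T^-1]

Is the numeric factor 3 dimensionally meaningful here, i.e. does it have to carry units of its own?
No

p has dimensions [L M T^-1] and mv already has dimensions [L M T^-1], so the equation balances without 3 contributing any dimensions. 3 is a pure (dimensionless) number; changing or removing it would not affect dimensional consistency.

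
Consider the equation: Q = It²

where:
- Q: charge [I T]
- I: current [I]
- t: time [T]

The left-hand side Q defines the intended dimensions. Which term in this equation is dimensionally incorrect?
The right-hand side term It²

Q has dimensions [I T], but It² has dimensions [I T^2], so the term It² is dimensionally wrong for Q.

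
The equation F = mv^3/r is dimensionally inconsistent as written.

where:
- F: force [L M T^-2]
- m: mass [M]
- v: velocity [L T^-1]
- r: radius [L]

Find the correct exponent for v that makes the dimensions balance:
The exponent of v should be 2: F = mv^2/r

The LHS F has dimensions [L M T^-2]; v has dimensions [L T^-1].
As written, the RHS mv^3/r (exponent 3 on v) has dimensions [L^2 M T^-3], which does not match.
With exponent 2, the RHS mv^2/r has dimensions [L M T^-2], matching the LHS.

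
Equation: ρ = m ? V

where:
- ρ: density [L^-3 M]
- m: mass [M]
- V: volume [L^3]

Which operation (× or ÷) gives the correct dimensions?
division (÷): ρ = m ÷ V

ρ [L^-3 M]; m [M]; V [L^3].
m × V → [L^3 M] ✗
m ÷ V → [L^-3 M] ✓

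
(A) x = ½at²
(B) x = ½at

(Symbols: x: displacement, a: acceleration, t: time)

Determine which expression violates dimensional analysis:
(B)

(A) x = ½at²: LHS [L], RHS [L] ✓
(B) x = ½at: LHS [L], RHS [L T^-1] ✗

Expression (B) x = ½at is dimensionally incorrect.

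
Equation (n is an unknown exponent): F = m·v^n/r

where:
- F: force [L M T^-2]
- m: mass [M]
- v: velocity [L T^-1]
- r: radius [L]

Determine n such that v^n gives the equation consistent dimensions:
n = 2

F has dimensions [L M T^-2]; v has dimensions [L T^-1].
The rest of the RHS has dimensions [L^-1 M], so v^n must supply [L^2 T^-2].
With n = 2: m·v^2/r has dimensions [L M T^-2], matching the LHS ✓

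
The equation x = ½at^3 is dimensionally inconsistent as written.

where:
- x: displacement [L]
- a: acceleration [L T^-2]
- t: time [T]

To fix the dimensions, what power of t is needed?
The exponent of t should be 2: x = ½at^2

The LHS x has dimensions [L]; t has dimensions [T].
As written, the RHS ½at^3 (exponent 3 on t) has dimensions [L T], which does not match.
With exponent 2, the RHS ½at^2 has dimensions [L], matching the LHS.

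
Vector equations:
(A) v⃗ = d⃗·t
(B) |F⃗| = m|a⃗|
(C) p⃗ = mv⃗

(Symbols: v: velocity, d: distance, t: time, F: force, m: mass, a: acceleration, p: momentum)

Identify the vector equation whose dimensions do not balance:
(A) v⃗ = d⃗·t

(A) v⃗ = d⃗·t: LHS [L T^-1], RHS [L T] ✗ — velocity is displacement per time; should be d⃗/t
(B) |F⃗| = m|a⃗|: LHS [L M T^-2], RHS [L M T^-2] ✓ — magnitudes of vectors are scalars
(C) p⃗ = mv⃗: LHS [L M T^-1], RHS [L M T^-1] ✓ — mass (scalar) times velocity (vector)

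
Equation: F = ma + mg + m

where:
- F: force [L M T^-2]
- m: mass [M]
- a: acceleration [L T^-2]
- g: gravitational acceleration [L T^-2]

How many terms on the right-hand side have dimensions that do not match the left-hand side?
1

LHS F: [L M T^-2]
- ma: [L M T^-2] ✓
- mg: [L M T^-2] ✓
- m: [M] ✗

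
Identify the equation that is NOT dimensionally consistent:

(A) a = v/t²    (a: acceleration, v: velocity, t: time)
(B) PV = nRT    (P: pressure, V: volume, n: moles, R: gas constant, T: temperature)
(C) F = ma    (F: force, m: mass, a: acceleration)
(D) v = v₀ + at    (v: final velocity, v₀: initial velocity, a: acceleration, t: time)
(A) a = v/t²

The equation (A) a = v/t² is dimensionally incorrect.

LHS (a): [L T^-2]
RHS (v/t²): [L T^-3] ✗

The dimensions do not match. The other three equations balance.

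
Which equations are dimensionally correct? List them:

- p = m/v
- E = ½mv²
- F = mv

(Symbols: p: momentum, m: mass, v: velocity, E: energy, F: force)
Dimensionally correct: E = ½mv²
Dimensionally incorrect: p = m/v, F = mv
Ordered (correct first, then incorrect): E = ½mv², p = m/v, F = mv

- p = m/v: LHS [L M T^-1], RHS [L^-1 M T] → incorrect ✗
- E = ½mv²: LHS [L^2 M T^-2], RHS [L^2 M T^-2] → correct ✓
- F = mv: LHS [L M T^-2], RHS [L M T^-1] → incorrect ✗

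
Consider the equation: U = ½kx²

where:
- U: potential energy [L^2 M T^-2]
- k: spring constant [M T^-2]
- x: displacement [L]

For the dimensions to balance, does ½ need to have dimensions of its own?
No

U has dimensions [L^2 M T^-2] and kx² already has dimensions [L^2 M T^-2], so the equation balances without ½ contributing any dimensions. ½ is a pure (dimensionless) number; changing or removing it would not affect dimensional consistency.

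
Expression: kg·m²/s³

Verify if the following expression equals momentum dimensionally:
No

The expression kg·m²/s³ has dimensions [L^2 M T^-3], but momentum has dimensions [L M T^-1].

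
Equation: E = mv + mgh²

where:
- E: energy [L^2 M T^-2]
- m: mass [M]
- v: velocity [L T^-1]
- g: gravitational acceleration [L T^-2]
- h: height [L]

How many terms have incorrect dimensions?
2

LHS E: [L^2 M T^-2]
- mv: [L M T^-1] ✗
- mgh²: [L^3 M T^-2] ✗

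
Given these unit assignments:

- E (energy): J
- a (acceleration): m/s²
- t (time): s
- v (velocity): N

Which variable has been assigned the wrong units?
v

The variable v (velocity) should have units m/s, not N.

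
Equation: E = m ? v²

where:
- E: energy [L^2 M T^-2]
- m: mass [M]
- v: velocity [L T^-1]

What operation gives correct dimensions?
multiplication (×): E = m × v²

E [L^2 M T^-2]; m [M]; v² [L^2 T^-2].
m × v² → [L^2 M T^-2] ✓
m ÷ v² → [L^-2 M T^2] ✗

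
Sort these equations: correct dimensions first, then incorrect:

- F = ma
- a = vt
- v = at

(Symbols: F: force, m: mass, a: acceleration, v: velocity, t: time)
Dimensionally correct: F = ma, v = at
Dimensionally incorrect: a = vt
Ordered (correct first, then incorrect): F = ma, v = at, a = vt

- F = ma: LHS [L M T^-2], RHS [L M T^-2] → correct ✓
- a = vt: LHS [L T^-2], RHS [L] → incorrect ✗
- v = at: LHS [L T^-1], RHS [L T^-1] → correct ✓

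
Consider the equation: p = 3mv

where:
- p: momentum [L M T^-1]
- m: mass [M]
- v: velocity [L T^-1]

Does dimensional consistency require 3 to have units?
No

p has dimensions [L M T^-1] and mv already has dimensions [L M T^-1], so the equation balances without 3 contributing any dimensions. 3 is a pure (dimensionless) number; changing or removing it would not affect dimensional consistency.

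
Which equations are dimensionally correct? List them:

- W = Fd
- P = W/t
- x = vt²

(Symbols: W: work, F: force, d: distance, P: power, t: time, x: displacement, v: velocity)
Dimensionally correct: W = Fd, P = W/t
Dimensionally incorrect: x = vt²
Ordered (correct first, then incorrect): W = Fd, P = W/t, x = vt²

- W = Fd: LHS [L^2 M T^-2], RHS [L^2 M T^-2] → correct ✓
- P = W/t: LHS [L^2 M T^-3], RHS [L^2 M T^-3] → correct ✓
- x = vt²: LHS [L], RHS [L T] → incorrect ✗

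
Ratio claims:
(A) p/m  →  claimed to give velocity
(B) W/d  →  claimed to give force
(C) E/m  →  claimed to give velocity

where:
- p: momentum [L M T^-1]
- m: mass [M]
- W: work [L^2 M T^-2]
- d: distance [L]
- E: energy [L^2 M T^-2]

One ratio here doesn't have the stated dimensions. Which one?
(C) E/m does not give velocity

(A) p/m: [L T^-1] = velocity [L T^-1] ✓
(B) W/d: [L M T^-2] = force [L M T^-2] ✓
(C) E/m: [L^2 T^-2] ≠ velocity [L T^-1] ✗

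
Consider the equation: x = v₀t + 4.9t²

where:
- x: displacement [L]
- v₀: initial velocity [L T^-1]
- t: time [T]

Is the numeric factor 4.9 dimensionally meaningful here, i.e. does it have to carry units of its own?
Yes

x has dimensions [L], while t² alone has dimensions [T^2]. For the equation to balance, the factor 4.9 must carry dimensions [L T^-2] — it is a dimensional constant (a numerical value of a physical quantity with its units suppressed), not a pure number.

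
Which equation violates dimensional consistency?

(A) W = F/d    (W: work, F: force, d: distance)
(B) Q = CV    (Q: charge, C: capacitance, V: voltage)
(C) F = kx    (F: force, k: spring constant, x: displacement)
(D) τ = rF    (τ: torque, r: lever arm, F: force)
(A) W = F/d

The equation (A) W = F/d is dimensionally incorrect.

LHS (W): [L^2 M T^-2]
RHS (F/d): [M T^-2] ✗

The dimensions do not match. The other three equations balance.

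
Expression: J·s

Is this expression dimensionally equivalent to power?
No

The expression J·s has dimensions [L^2 M T^-1], but power has dimensions [L^2 M T^-3].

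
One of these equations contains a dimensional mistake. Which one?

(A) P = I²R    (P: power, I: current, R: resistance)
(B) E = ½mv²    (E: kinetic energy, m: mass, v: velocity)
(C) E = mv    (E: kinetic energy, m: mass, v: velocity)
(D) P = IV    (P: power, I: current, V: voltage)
(C) E = mv

The equation (C) E = mv is dimensionally incorrect.

LHS (E): [L^2 M T^-2]
RHS (mv): [L M T^-1] ✗

The dimensions do not match. The other three equations balance.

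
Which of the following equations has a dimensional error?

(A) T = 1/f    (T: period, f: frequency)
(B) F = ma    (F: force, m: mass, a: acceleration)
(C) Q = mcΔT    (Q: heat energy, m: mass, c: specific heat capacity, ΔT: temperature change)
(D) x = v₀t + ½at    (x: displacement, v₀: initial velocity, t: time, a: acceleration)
(D) x = v₀t + ½at

The equation (D) x = v₀t + ½at is dimensionally incorrect.

LHS (x): [L]
RHS terms:
  - v₀t: [L] ✓
  - ½at: [L T^-1] ✗ (does not match LHS)

The dimensions do not match. The other three equations balance.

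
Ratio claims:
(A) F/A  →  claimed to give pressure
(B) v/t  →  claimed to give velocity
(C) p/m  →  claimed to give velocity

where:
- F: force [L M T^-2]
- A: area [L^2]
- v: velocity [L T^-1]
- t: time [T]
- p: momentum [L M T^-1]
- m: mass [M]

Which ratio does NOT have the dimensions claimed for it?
(B) v/t does not give velocity

(A) F/A: [L^-1 M T^-2] = pressure [L^-1 M T^-2] ✓
(B) v/t: [L T^-2] ≠ velocity [L T^-1] ✗
(C) p/m: [L T^-1] = velocity [L T^-1] ✓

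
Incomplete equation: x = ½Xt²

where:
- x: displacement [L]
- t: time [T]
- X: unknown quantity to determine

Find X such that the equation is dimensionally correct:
X = a (acceleration), dimensions [L T^-2]

x has dimensions [L]; the rest of the RHS (½ t²) has dimensions [T^2].
So X must have dimensions [L T^-2] — X = a (acceleration).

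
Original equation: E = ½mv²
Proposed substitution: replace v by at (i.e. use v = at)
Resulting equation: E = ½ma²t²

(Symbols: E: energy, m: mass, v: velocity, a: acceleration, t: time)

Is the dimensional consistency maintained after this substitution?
Yes

[v] = [L T^-1] and [at] = [L T^-1]. These match, so the substitution replaces a quantity by one of the same dimensions and the result E = ½ma²t² has LHS [L^2 M T^-2] vs RHS [L^2 M T^-2] — still consistent.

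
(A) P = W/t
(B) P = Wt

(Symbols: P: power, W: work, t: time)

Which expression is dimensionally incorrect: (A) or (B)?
(B)

(A) P = W/t: LHS [L^2 M T^-3], RHS [L^2 M T^-3] ✓
(B) P = Wt: LHS [L^2 M T^-3], RHS [L^2 M T^-1] ✗

Expression (B) P = Wt is dimensionally incorrect.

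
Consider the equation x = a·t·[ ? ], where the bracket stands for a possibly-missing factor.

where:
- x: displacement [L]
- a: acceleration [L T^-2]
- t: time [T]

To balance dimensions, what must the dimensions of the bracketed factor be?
[T] — time (e.g. t)

x has dimensions [L]; a·t has dimensions [L T^-1].
The bracketed factor must supply [L] / [L T^-1] = [T].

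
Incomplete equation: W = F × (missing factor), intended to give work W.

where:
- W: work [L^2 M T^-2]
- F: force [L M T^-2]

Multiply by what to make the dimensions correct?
d (distance), dimensions [L]

W has dimensions [L^2 M T^-2] and F has dimensions [L M T^-2].
The missing factor must have dimensions [L^2 M T^-2] / [L M T^-2] = [L], i.e. distance (d).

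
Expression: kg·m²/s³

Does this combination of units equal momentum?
No

The expression kg·m²/s³ has dimensions [L^2 M T^-3], but momentum has dimensions [L M T^-1].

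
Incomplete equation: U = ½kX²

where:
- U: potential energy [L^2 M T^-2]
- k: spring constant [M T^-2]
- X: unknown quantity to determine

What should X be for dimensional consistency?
X = x (displacement), dimensions [L]

U has dimensions [L^2 M T^-2]; the rest of the RHS (½k) has dimensions [M T^-2].
So X² must have dimensions [L^2], i.e. X has dimensions [L] — X = x (displacement).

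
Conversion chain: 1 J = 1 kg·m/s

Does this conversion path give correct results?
The chain is incorrect (it contains an error).

Incorrect: Joule is kg·m²/s², not kg·m/s (that is momentum)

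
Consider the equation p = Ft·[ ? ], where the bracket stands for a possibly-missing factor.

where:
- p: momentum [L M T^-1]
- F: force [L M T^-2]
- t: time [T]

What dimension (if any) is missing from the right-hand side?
Nothing is missing — the bracketed factor must be dimensionless.

p has dimensions [L M T^-1] and Ft already has dimensions [L M T^-1], so p = Ft is dimensionally complete.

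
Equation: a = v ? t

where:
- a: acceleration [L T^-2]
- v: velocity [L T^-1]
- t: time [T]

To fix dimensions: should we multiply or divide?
division (÷): a = v ÷ t

a [L T^-2]; v [L T^-1]; t [T].
v × t → [L] ✗
v ÷ t → [L T^-2] ✓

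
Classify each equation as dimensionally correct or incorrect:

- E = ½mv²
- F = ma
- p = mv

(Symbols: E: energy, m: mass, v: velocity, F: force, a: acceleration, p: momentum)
Dimensionally correct: E = ½mv², F = ma, p = mv
Dimensionally incorrect: none
Ordered (correct first, then incorrect): E = ½mv², F = ma, p = mv

- E = ½mv²: LHS [L^2 M T^-2], RHS [L^2 M T^-2] → correct ✓
- F = ma: LHS [L M T^-2], RHS [L M T^-2] → correct ✓
- p = mv: LHS [L M T^-1], RHS [L M T^-1] → correct ✓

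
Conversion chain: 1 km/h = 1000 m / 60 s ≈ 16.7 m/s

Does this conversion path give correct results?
The chain is incorrect (it contains an error).

Incorrect: 1 h = 3600 s, not 60 s (1 km/h ≈ 0.278 m/s)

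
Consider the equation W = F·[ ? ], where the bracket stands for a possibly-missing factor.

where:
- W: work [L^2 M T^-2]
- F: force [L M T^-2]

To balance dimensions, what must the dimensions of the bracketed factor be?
[L] — length (e.g. a distance d)

W has dimensions [L^2 M T^-2]; F has dimensions [L M T^-2].
The bracketed factor must supply [L^2 M T^-2] / [L M T^-2] = [L].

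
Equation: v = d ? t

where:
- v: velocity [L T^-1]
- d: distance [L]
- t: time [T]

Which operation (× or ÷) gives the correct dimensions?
division (÷): v = d ÷ t

v [L T^-1]; d [L]; t [T].
d × t → [L T] ✗
d ÷ t → [L T^-1] ✓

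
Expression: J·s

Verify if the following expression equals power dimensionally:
No

The expression J·s has dimensions [L^2 M T^-1], but power has dimensions [L^2 M T^-3].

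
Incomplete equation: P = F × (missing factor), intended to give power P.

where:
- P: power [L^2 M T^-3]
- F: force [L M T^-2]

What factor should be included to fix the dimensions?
v (velocity), dimensions [L T^-1]

P has dimensions [L^2 M T^-3] and F has dimensions [L M T^-2].
The missing factor must have dimensions [L^2 M T^-3] / [L M T^-2] = [L T^-1], i.e. velocity (v).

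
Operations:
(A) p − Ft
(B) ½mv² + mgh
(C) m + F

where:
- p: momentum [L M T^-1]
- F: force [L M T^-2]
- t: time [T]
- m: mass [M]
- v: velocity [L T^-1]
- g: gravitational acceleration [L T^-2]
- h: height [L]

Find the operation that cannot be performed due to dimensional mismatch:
(C) m + F

(A) p − Ft: p [L M T^-1] and Ft [L M T^-1] — same dimensions ✓
(B) ½mv² + mgh: ½mv² [L^2 M T^-2] and mgh [L^2 M T^-2] — same dimensions ✓
(C) m + F: m [M] and F [L M T^-2] — different dimensions cannot be added/subtracted ✗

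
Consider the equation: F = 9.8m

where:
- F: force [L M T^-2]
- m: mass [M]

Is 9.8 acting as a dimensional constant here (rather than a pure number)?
Yes

F has dimensions [L M T^-2], while m alone has dimensions [M]. For the equation to balance, the factor 9.8 must carry dimensions [L T^-2] — it is a dimensional constant (a numerical value of a physical quantity with its units suppressed), not a pure number.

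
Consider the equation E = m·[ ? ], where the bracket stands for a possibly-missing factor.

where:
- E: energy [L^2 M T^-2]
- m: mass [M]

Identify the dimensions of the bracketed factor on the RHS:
[L^2 T^-2] — velocity squared (e.g. v²)

E has dimensions [L^2 M T^-2]; m has dimensions [M].
The bracketed factor must supply [L^2 M T^-2] / [M] = [L^2 T^-2].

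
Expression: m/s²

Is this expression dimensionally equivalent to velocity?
No

The expression m/s² has dimensions [L T^-2], but velocity has dimensions [L T^-1].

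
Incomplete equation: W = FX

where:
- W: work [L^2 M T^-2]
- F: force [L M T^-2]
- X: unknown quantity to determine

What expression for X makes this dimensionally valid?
X = d (distance), dimensions [L]

W has dimensions [L^2 M T^-2]; the rest of the RHS (F) has dimensions [L M T^-2].
So X must have dimensions [L] — X = d (distance).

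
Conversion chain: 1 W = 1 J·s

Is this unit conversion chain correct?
The chain is incorrect (it contains an error).

Incorrect: Watt is J/s, not J·s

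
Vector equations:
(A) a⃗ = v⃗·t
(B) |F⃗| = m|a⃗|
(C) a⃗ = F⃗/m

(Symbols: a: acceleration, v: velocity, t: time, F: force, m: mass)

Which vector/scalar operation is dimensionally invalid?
(A) a⃗ = v⃗·t

(A) a⃗ = v⃗·t: LHS [L T^-2], RHS [L] ✗ — acceleration is velocity per time; should be v⃗/t
(B) |F⃗| = m|a⃗|: LHS [L M T^-2], RHS [L M T^-2] ✓ — magnitudes of vectors are scalars
(C) a⃗ = F⃗/m: LHS [L T^-2], RHS [L T^-2] ✓ — force (vector) divided by mass (scalar)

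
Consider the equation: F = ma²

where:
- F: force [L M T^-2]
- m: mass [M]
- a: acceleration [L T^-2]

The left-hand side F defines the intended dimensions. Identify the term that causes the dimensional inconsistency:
The right-hand side term ma²

F has dimensions [L M T^-2], but ma² has dimensions [L^2 M T^-4], so the term ma² is dimensionally wrong for F.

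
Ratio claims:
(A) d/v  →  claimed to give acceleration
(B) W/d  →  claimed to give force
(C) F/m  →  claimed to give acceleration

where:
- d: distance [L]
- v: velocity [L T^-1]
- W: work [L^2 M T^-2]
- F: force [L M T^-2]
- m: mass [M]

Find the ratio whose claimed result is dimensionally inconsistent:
(A) d/v does not give acceleration

(A) d/v: [T] ≠ acceleration [L T^-2] ✗
(B) W/d: [L M T^-2] = force [L M T^-2] ✓
(C) F/m: [L T^-2] = acceleration [L T^-2] ✓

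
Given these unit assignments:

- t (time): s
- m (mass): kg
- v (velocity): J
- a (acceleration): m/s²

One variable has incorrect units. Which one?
v

The variable v (velocity) should have units m/s, not J.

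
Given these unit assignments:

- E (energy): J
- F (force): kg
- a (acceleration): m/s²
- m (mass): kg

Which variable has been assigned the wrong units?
F

The variable F (force) should have units N, not kg.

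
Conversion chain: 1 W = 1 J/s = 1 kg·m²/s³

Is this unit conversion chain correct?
The chain is correct (no errors).

Correct: Watt is Joule per second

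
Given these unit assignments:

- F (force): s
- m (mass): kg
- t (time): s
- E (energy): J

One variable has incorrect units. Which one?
F

The variable F (force) should have units N, not s.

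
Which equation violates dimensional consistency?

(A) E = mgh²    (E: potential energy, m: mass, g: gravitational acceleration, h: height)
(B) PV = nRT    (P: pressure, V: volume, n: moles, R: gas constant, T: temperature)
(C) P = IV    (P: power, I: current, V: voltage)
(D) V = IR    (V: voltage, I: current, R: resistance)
(A) E = mgh²

The equation (A) E = mgh² is dimensionally incorrect.

LHS (E): [L^2 M T^-2]
RHS (mgh²): [L^3 M T^-2] ✗

The dimensions do not match. The other three equations balance.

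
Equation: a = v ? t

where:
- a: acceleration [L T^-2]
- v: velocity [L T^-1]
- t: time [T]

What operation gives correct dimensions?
division (÷): a = v ÷ t

a [L T^-2]; v [L T^-1]; t [T].
v × t → [L] ✗
v ÷ t → [L T^-2] ✓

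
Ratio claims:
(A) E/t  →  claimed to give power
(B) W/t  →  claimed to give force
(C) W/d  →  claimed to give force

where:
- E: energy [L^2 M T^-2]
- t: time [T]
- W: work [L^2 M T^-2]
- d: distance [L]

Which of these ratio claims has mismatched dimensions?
(B) W/t does not give force

(A) E/t: [L^2 M T^-3] = power [L^2 M T^-3] ✓
(B) W/t: [L^2 M T^-3] ≠ force [L M T^-2] ✗
(C) W/d: [L M T^-2] = force [L M T^-2] ✓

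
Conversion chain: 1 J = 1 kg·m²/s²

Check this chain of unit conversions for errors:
The chain is correct (no errors).

Correct: Joule is defined as kg·m²/s²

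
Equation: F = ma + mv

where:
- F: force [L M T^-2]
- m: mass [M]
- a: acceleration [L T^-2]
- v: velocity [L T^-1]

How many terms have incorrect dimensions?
1

LHS F: [L M T^-2]
- ma: [L M T^-2] ✓
- mv: [L M T^-1] ✗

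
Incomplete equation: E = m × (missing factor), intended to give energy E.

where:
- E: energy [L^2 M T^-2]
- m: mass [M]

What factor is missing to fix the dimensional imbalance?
v² (velocity squared), dimensions [L^2 T^-2]

E has dimensions [L^2 M T^-2] and m has dimensions [M].
The missing factor must have dimensions [L^2 M T^-2] / [M] = [L^2 T^-2], i.e. velocity squared (v²).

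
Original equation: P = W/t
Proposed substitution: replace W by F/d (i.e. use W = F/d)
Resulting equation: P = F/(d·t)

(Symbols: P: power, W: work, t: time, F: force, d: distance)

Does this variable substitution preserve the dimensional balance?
No

[W] = [L^2 M T^-2] and [F/d] = [M T^-2]. These differ, so the substitution replaces a quantity by one of different dimensions and the result P = F/(d·t) has LHS [L^2 M T^-3] vs RHS [M T^-3] — inconsistent.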